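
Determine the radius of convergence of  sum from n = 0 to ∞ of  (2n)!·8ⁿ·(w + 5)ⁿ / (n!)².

Ratio test: |a_{n+1}/a_n| = (2n+1)·(2n+2)/(n+1)² · 8 → 32 as n → ∞.
Hence the series converges for |w + 5| < 1/(32) = 1/32, so the radius of convergence is 1/32.

R = 1/32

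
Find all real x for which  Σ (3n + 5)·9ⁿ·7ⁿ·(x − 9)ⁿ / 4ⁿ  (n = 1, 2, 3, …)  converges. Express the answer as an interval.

Apply the ratio test: |a_{n+1}| / |a_n| = [(3(n+1) + 5)/(3n + 5)] · 9·7/4, which tends to 63/4 as n → ∞.
Thus R = 1/(63/4) = 4/63.
Endpoint x = 571/63: the terms do not tend to 0, so the series diverges.
At x = 563/63: the n-th term does not approach 0; divergence by the term test.

(563/63, 571/63)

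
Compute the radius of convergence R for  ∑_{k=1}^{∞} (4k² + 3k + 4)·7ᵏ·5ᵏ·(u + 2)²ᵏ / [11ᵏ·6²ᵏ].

Apply the ratio test: |a_{k+1}| / |a_k| = [(4(k+1)² + 3(k+1) + 4)/(4k² + 3k + 4)] · 7·5/(11·36), which tends to 35/396 as k → ∞.
Successive powers of (u + 2) differ by 2, so the series converges when |u + 2|² · 35/396 < 1, i.e. |u + 2| < √(396/35). So R = 6√385/35.

R = 6√385/35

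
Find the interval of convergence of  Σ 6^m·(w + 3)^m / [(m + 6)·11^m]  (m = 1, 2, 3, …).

[-29/6, -7/6)

Apply the ratio test: |a_{m+1}| / |a_m| = [(m + 6)/((m+1) + 6)] · 6/11, which tends to 6/11 as m → ∞.
Hence the series converges for |w + 3| < 1/(6/11) = 11/6, so the radius of convergence is 11/6.
When w = -7/6, the terms behave like c/m; limit comparison with the harmonic series gives divergence.
Check w = -29/6: convergence follows from the alternating series test (terms decrease monotonically to 0).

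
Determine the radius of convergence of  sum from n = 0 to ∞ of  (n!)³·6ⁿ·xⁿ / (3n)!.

R = 9/2

Apply the ratio test: |a_{n+1}| / |a_n| = (n+1)³/[(3n+1)·(3n+2)·(3n+3)] · 6, which tends to 2/9 as n → ∞.
Thus R = 1/(2/9) = 9/2.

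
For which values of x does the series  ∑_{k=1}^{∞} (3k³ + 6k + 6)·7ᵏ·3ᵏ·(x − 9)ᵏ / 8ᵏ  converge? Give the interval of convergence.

The ratio of consecutive coefficients is [(3(k+1)³ + 6(k+1) + 6)/(3k³ + 6k + 6)] · 7·3/8 → 21/8.
Convergence for |x − 9| · 21/8 < 1, i.e. |x − 9| < 8/21. So R = 8/21.
When x = 197/21, the terms do not tend to 0, so the series diverges.
Check x = 181/21: the terms do not tend to 0, so the series diverges.

(181/21, 197/21)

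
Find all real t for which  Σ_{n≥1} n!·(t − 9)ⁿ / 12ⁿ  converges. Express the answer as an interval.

{9}

Ratio test: |a_{n+1}/a_n| = (n+1) · 1/12 → ∞ as n → ∞.
The ratio grows without bound, so the series diverges whenever (t − 9) ≠ 0; it converges only at t = 9. R = 0.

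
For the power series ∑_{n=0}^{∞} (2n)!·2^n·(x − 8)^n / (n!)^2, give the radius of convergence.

R = 1/8

Apply the ratio test: |a_{n+1}| / |a_n| = (2n+1)·(2n+2)/(n+1)² · 2, which tends to 8 as n → ∞.
Hence the series converges for |x − 8| < 1/(8) = 1/8, so the radius of convergence is 1/8.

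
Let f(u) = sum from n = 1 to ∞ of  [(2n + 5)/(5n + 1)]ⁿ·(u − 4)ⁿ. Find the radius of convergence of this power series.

By the Cauchy root test, |a_n|^(1/n) = (2n + 5)/(5n + 1) → 2/5.
Thus R = 1/(2/5) = 5/2.

R = 5/2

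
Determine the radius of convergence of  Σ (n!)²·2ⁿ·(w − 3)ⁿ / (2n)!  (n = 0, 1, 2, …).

By the ratio test, |a_{n+1}/a_n| = (n+1)²/[(2n+1)·(2n+2)] · 2 → 1/2.
The series converges when 1/2 · |w − 3| < 1, giving R = 2.

R = 2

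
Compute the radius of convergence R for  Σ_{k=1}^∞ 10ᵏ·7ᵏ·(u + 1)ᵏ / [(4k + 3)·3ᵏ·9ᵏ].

The ratio of consecutive coefficients is [(4k + 3)/(4(k+1) + 3)] · 10·7/(3·9) → 70/27.
Thus R = 1/(70/27) = 27/70.

R = 27/70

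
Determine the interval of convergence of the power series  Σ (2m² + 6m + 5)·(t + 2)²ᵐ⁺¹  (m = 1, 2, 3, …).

(-3, -1)

Ratio test: |a_{m+1}/a_m| = (2(m+1)² + 6(m+1) + 5)/(2m² + 6m + 5) → 1 as m → ∞.
Successive powers of (t + 2) differ by 2, so the series converges when |t + 2|² · 1 < 1, i.e. |t + 2| < √(1) = 1. So R = 1.
When t = -1, the terms have absolute value of order m², which does not tend to 0, so the series diverges by the divergence test.
Check t = -3: the m-th term does not approach 0; divergence by the term test.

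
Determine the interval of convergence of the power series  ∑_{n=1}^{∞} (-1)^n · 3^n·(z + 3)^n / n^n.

(−∞, ∞)

By the Cauchy root test, |a_n|^(1/n) = 3/n → 0.
Since the n-th root of |a_n| tends to 0, the series converges for all real z; R = ∞.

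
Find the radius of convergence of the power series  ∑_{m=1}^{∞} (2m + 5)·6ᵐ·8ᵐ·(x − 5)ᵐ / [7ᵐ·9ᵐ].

Apply the ratio test: |a_{m+1}| / |a_m| = [(2(m+1) + 5)/(2m + 5)] · 6·8/(7·9), which tends to 16/21 as m → ∞.
The series converges when 16/21 · |x − 5| < 1, giving R = 21/16.

R = 21/16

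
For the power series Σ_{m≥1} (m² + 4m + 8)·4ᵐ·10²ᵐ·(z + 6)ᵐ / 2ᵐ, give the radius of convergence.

By the ratio test, |a_{m+1}/a_m| = [((m+1)² + 4(m+1) + 8)/(m² + 4m + 8)] · 4·100/2 → 200.
Convergence for |z + 6| · 200 < 1, i.e. |z + 6| < 1/200. So R = 1/200.

R = 1/200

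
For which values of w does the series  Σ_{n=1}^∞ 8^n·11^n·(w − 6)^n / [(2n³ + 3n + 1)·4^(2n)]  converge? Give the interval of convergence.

Apply the ratio test: |a_{n+1}| / |a_n| = [(2n³ + 3n + 1)/(2(n+1)³ + 3(n+1) + 1)] · 8·11/16, which tends to 11/2 as n → ∞.
Convergence for |w − 6| · 11/2 < 1, i.e. |w − 6| < 2/11. So R = 2/11.
At w = 68/11: the series is dominated by a constant times Σ 1/n³, which converges (p = 3 > 1).
At w = 64/11: the series is dominated by a constant times Σ 1/n³, which converges (p = 3 > 1).

[64/11, 68/11]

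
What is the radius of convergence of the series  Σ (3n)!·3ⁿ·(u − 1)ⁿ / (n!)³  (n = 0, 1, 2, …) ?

R = 1/81

Ratio test: |a_{n+1}/a_n| = (3n+1)·(3n+2)·(3n+3)/(n+1)³ · 3 → 81 as n → ∞.
Convergence for |u − 1| · 81 < 1, i.e. |u − 1| < 1/81. So R = 1/81.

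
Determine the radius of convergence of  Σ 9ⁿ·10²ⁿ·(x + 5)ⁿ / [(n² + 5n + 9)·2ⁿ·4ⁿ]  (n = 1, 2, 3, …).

Apply the ratio test: |a_{n+1}| / |a_n| = [(n² + 5n + 9)/((n+1)² + 5(n+1) + 9)] · 9·100/(2·4), which tends to 225/2 as n → ∞.
Hence the series converges for |x + 5| < 1/(225/2) = 2/225, so the radius of convergence is 2/225.

R = 2/225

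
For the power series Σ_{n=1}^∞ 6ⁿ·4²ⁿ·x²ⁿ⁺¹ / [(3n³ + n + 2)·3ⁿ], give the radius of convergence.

R = √2/8

The ratio of consecutive coefficients is [(3n³ + n + 2)/(3(n+1)³ + (n+1) + 2)] · 6·16/3 → 32.
Writing y = x², the series in y has radius 1/32, so |x| < √(1/32) and R = √2/8.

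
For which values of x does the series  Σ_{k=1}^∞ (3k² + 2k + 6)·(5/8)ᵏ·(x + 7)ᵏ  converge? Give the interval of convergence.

(-43/5, -27/5)

The ratio of consecutive coefficients is [(3(k+1)² + 2(k+1) + 6)/(3k² + 2k + 6)] · 5/8 → 5/8.
Hence the series converges for |x + 7| < 1/(5/8) = 8/5, so the radius of convergence is 8/5.
Endpoint x = -27/5: the terms have absolute value of order k², which does not tend to 0, so the series diverges by the divergence test.
Check x = -43/5: the k-th term does not approach 0; divergence by the term test.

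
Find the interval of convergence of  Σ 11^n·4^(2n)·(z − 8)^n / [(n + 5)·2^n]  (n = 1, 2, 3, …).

By the ratio test, |a_{n+1}/a_n| = [(n + 5)/((n+1) + 5)] · 11·16/2 → 88.
The series converges when 88 · |z − 8| < 1, giving R = 1/88.
When z = 705/88, comparison with the harmonic series Σ 1/n shows the series diverges.
At z = 703/88: convergence follows from the alternating series test (terms decrease monotonically to 0).

[703/88, 705/88)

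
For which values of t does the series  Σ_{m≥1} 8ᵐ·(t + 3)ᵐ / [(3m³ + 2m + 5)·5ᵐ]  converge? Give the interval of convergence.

The ratio of consecutive coefficients is [(3m³ + 2m + 5)/(3(m+1)³ + 2(m+1) + 5)] · 8/5 → 8/5.
The series converges when 8/5 · |t + 3| < 1, giving R = 5/8.
When t = -19/8, the terms are on the order of 1/m³, so the series converges absolutely by comparison with the p-series (p = 3 > 1).
Check t = -29/8: the series is dominated by a constant times Σ 1/m³, which converges (p = 3 > 1).

[-29/8, -19/8]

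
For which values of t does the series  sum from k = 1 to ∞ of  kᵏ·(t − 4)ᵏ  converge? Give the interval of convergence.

{4}

By the Cauchy root test, |a_k|^(1/k) = k → ∞.
The root grows without bound, so R = 0 (convergence only at t = 4).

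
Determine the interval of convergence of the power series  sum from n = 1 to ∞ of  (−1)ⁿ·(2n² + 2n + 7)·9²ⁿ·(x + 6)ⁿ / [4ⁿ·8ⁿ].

(-518/81, -454/81)

Apply the ratio test: |a_{n+1}| / |a_n| = [(2(n+1)² + 2(n+1) + 7)/(2n² + 2n + 7)] · 81/(4·8), which tends to 81/32 as n → ∞.
The series converges when 81/32 · |x + 6| < 1, giving R = 32/81.
When x = -454/81, the n-th term does not approach 0; divergence by the term test.
Endpoint x = -518/81: the terms do not tend to 0, so the series diverges.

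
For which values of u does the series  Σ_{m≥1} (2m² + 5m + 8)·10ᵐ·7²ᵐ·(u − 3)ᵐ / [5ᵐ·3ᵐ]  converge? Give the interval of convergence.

(291/98, 297/98)

The ratio of consecutive coefficients is [(2(m+1)² + 5(m+1) + 8)/(2m² + 5m + 8)] · 10·49/(5·3) → 98/3.
Hence the series converges for |u − 3| < 1/(98/3) = 3/98, so the radius of convergence is 3/98.
Endpoint u = 297/98: the terms do not tend to 0, so the series diverges.
Check u = 291/98: the terms have absolute value of order m², which does not tend to 0, so the series diverges by the divergence test.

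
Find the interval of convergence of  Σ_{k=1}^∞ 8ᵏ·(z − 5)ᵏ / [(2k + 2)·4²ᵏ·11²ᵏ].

Ratio test: |a_{k+1}/a_k| = [(2k + 2)/(2(k+1) + 2)] · 8/(16·121) → 1/242 as k → ∞.
Hence the series converges for |z − 5| < 1/(1/242) = 242, so the radius of convergence is 242.
Endpoint z = 247: the terms are asymptotic to a nonzero constant times 1/k, so the series diverges by limit comparison with Σ 1/k.
At z = -237: the terms alternate in sign and decrease monotonically to 0 in absolute value (size ~ c/k), so the alternating series test gives convergence.

[-237, 247)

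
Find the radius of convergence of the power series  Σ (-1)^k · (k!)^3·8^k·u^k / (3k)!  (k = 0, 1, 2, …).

R = 27/8

Ratio test: |a_{k+1}/a_k| = (k+1)³/[(3k+1)·(3k+2)·(3k+3)] · 8 → 8/27 as k → ∞.
Hence the series converges for |u| < 1/(8/27) = 27/8, so the radius of convergence is 27/8.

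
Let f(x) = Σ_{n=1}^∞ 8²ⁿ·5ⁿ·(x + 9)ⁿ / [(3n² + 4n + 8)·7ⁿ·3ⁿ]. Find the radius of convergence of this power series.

R = 21/320

By the ratio test, |a_{n+1}/a_n| = [(3n² + 4n + 8)/(3(n+1)² + 4(n+1) + 8)] · 64·5/(7·3) → 320/21.
The series converges when 320/21 · |x + 9| < 1, giving R = 21/320.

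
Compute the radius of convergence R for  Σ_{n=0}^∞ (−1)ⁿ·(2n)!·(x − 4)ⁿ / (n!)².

R = 1/4

Ratio test: |a_{n+1}/a_n| = (2n+1)·(2n+2)/(n+1)² → 4 as n → ∞.
Convergence for |x − 4| · 4 < 1, i.e. |x − 4| < 1/4. So R = 1/4.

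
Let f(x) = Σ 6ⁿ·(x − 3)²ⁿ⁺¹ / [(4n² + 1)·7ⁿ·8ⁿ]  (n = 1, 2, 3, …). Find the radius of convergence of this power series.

By the ratio test, |a_{n+1}/a_n| = [(4n² + 1)/(4(n+1)² + 1)] · 6/(7·8) → 3/28.
Since the exponent of (x − 3) increases by 2 each term, convergence requires |x − 3|² < 28/3, hence R = 2√21/3.

R = 2√21/3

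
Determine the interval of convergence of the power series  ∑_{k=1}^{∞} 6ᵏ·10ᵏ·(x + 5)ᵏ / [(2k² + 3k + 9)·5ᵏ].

[-61/12, -59/12]

Apply the ratio test: |a_{k+1}| / |a_k| = [(2k² + 3k + 9)/(2(k+1)² + 3(k+1) + 9)] · 6·10/5, which tends to 12 as k → ∞.
Thus R = 1/(12) = 1/12.
Check x = -59/12: the terms are on the order of 1/k², so the series converges absolutely by comparison with the p-series (p = 2 > 1).
Endpoint x = -61/12: the series is dominated by a constant times Σ 1/k², which converges (p = 2 > 1).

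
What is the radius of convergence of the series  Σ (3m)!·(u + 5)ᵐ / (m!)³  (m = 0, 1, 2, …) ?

R = 1/27

Apply the ratio test: |a_{m+1}| / |a_m| = (3m+1)·(3m+2)·(3m+3)/(m+1)³, which tends to 27 as m → ∞.
Convergence for |u + 5| · 27 < 1, i.e. |u + 5| < 1/27. So R = 1/27.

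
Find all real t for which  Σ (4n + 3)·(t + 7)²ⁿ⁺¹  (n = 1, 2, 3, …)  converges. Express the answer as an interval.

Apply the ratio test: |a_{n+1}| / |a_n| = (4(n+1) + 3)/(4n + 3), which tends to 1 as n → ∞.
Successive powers of (t + 7) differ by 2, so the series converges when |t + 7|² · 1 < 1, i.e. |t + 7| < √(1) = 1. So R = 1.
When t = -6, the terms have absolute value of order n, which does not tend to 0, so the series diverges by the divergence test.
Check t = -8: the terms do not tend to 0, so the series diverges.

(-8, -6)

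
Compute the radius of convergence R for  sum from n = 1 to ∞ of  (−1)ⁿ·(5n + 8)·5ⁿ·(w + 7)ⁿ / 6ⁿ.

R = 6/5

Apply the ratio test: |a_{n+1}| / |a_n| = [(5(n+1) + 8)/(5n + 8)] · 5/6, which tends to 5/6 as n → ∞.
Convergence for |w + 7| · 5/6 < 1, i.e. |w + 7| < 6/5. So R = 6/5.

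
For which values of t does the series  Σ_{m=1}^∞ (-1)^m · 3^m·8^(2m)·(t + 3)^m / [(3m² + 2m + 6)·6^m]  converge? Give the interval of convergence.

The ratio of consecutive coefficients is [(3m² + 2m + 6)/(3(m+1)² + 2(m+1) + 6)] · 3·64/6 → 32.
The series converges when 32 · |t + 3| < 1, giving R = 1/32.
When t = -95/32, the terms are on the order of 1/m², so the series converges absolutely by comparison with the p-series (p = 2 > 1).
At t = -97/32: the series is dominated by a constant times Σ 1/m², which converges (p = 2 > 1).

[-97/32, -95/32]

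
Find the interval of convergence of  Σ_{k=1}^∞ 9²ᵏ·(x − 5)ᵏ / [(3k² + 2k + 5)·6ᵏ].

The ratio of consecutive coefficients is [(3k² + 2k + 5)/(3(k+1)² + 2(k+1) + 5)] · 81/6 → 27/2.
The series converges when 27/2 · |x − 5| < 1, giving R = 2/27.
At x = 137/27: absolute convergence follows by limit comparison with Σ 1/k².
At x = 133/27: absolute convergence follows by limit comparison with Σ 1/k².

[133/27, 137/27]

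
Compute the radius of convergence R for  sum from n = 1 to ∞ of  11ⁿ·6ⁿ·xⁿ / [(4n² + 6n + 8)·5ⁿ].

By the ratio test, |a_{n+1}/a_n| = [(4n² + 6n + 8)/(4(n+1)² + 6(n+1) + 8)] · 11·6/5 → 66/5.
Convergence for |x| · 66/5 < 1, i.e. |x| < 5/66. So R = 5/66.

R = 5/66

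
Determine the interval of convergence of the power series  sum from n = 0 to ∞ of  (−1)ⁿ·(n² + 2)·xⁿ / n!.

Apply the ratio test: |a_{n+1}| / |a_n| = ((n+1)² + 2)/(n² + 2) · 1/(n+1), which tends to 0 as n → ∞.
The ratio tends to 0 regardless of x, hence R = ∞.

(−∞, ∞)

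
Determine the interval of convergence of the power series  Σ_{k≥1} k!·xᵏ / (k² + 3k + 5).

The ratio of consecutive coefficients is (k+1) · (k² + 3k + 5)/((k+1)² + 3(k+1) + 5) → ∞.
The ratio grows without bound, so the series diverges whenever x ≠ 0; it converges only at x = 0. R = 0.

{0}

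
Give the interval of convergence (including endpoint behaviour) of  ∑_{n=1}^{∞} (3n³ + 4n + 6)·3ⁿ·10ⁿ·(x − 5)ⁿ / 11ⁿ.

Apply the ratio test: |a_{n+1}| / |a_n| = [(3(n+1)³ + 4(n+1) + 6)/(3n³ + 4n + 6)] · 3·10/11, which tends to 30/11 as n → ∞.
The series converges when 30/11 · |x − 5| < 1, giving R = 11/30.
Endpoint x = 161/30: the n-th term does not approach 0; divergence by the term test.
At x = 139/30: the terms do not tend to 0, so the series diverges.

(139/30, 161/30)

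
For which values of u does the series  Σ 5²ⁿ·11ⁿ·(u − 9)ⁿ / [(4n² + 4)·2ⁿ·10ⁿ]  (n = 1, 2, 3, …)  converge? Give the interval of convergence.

By the ratio test, |a_{n+1}/a_n| = [(4n² + 4)/(4(n+1)² + 4)] · 25·11/(2·10) → 55/4.
Hence the series converges for |u − 9| < 1/(55/4) = 4/55, so the radius of convergence is 4/55.
Check u = 499/55: the series is dominated by a constant times Σ 1/n², which converges (p = 2 > 1).
Check u = 491/55: the terms are on the order of 1/n², so the series converges absolutely by comparison with the p-series (p = 2 > 1).

[491/55, 499/55]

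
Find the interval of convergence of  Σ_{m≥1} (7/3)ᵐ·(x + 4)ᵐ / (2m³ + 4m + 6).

Apply the ratio test: |a_{m+1}| / |a_m| = [(2m³ + 4m + 6)/(2(m+1)³ + 4(m+1) + 6)] · 7/3, which tends to 7/3 as m → ∞.
Thus R = 1/(7/3) = 3/7.
Endpoint x = -25/7: the series is dominated by a constant times Σ 1/m³, which converges (p = 3 > 1).
Check x = -31/7: the series is dominated by a constant times Σ 1/m³, which converges (p = 3 > 1).

[-31/7, -25/7]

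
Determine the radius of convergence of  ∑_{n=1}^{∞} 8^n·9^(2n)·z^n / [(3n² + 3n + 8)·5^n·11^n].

R = 55/648

Apply the ratio test: |a_{n+1}| / |a_n| = [(3n² + 3n + 8)/(3(n+1)² + 3(n+1) + 8)] · 8·81/(5·11), which tends to 648/55 as n → ∞.
Thus R = 1/(648/55) = 55/648.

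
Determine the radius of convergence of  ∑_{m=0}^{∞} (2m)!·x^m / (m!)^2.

Apply the ratio test: |a_{m+1}| / |a_m| = (2m+1)·(2m+2)/(m+1)², which tends to 4 as m → ∞.
The series converges when 4 · |x| < 1, giving R = 1/4.

R = 1/4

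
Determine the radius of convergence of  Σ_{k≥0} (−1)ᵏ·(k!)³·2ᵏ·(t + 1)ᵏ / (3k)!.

Apply the ratio test: |a_{k+1}| / |a_k| = (k+1)³/[(3k+1)·(3k+2)·(3k+3)] · 2, which tends to 2/27 as k → ∞.
The series converges when 2/27 · |t + 1| < 1, giving R = 27/2.

R = 27/2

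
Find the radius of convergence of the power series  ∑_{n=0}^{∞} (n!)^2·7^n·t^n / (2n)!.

R = 4/7

The ratio of consecutive coefficients is (n+1)²/[(2n+1)·(2n+2)] · 7 → 7/4.
The series converges when 7/4 · |t| < 1, giving R = 4/7.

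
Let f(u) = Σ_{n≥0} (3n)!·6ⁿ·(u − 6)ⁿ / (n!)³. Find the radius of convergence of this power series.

Ratio test: |a_{n+1}/a_n| = (3n+1)·(3n+2)·(3n+3)/(n+1)³ · 6 → 162 as n → ∞.
Thus R = 1/(162) = 1/162.

R = 1/162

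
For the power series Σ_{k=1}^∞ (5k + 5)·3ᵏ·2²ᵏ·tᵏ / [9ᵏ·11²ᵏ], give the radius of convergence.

R = 363/4

Ratio test: |a_{k+1}/a_k| = [(5(k+1) + 5)/(5k + 5)] · 3·4/(9·121) → 4/363 as k → ∞.
Convergence for |t| · 4/363 < 1, i.e. |t| < 363/4. So R = 363/4.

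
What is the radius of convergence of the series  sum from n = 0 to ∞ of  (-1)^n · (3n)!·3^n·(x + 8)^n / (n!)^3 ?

R = 1/81

The ratio of consecutive coefficients is (3n+1)·(3n+2)·(3n+3)/(n+1)³ · 3 → 81.
Hence the series converges for |x + 8| < 1/(81) = 1/81, so the radius of convergence is 1/81.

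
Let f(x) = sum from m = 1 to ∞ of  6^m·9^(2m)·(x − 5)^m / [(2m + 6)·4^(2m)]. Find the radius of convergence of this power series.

R = 8/243

By the ratio test, |a_{m+1}/a_m| = [(2m + 6)/(2(m+1) + 6)] · 6·81/16 → 243/8.
Thus R = 1/(243/8) = 8/243.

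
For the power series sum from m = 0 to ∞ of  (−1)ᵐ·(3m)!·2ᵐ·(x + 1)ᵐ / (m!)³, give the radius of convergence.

R = 1/54

The ratio of consecutive coefficients is (3m+1)·(3m+2)·(3m+3)/(m+1)³ · 2 → 54.
The series converges when 54 · |x + 1| < 1, giving R = 1/54.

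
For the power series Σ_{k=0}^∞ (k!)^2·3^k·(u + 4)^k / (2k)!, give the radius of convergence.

R = 4/3

By the ratio test, |a_{k+1}/a_k| = (k+1)²/[(2k+1)·(2k+2)] · 3 → 3/4.
Convergence for |u + 4| · 3/4 < 1, i.e. |u + 4| < 4/3. So R = 4/3.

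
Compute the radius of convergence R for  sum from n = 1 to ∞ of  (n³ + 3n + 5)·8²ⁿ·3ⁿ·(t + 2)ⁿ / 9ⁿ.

R = 3/64

The ratio of consecutive coefficients is [((n+1)³ + 3(n+1) + 5)/(n³ + 3n + 5)] · 64·3/9 → 64/3.
Hence the series converges for |t + 2| < 1/(64/3) = 3/64, so the radius of convergence is 3/64.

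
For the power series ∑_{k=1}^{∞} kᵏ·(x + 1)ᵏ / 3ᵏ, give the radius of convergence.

Applying the root test, |a_k|^(1/k) = k/3 → ∞.
The root grows without bound, so R = 0 (convergence only at x = -1).

R = 0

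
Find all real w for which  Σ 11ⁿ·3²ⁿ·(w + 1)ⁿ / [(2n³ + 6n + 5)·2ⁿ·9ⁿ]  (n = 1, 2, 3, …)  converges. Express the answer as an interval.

[-13/11, -9/11]

By the ratio test, |a_{n+1}/a_n| = [(2n³ + 6n + 5)/(2(n+1)³ + 6(n+1) + 5)] · 11·9/(2·9) → 11/2.
Convergence for |w + 1| · 11/2 < 1, i.e. |w + 1| < 2/11. So R = 2/11.
Check w = -9/11: the terms are on the order of 1/n³, so the series converges absolutely by comparison with the p-series (p = 3 > 1).
Check w = -13/11: the series is dominated by a constant times Σ 1/n³, which converges (p = 3 > 1).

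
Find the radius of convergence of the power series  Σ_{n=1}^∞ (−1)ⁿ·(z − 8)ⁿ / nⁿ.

R = ∞

Applying the root test, |a_n|^(1/n) = 1/n → 0.
Since the n-th root of |a_n| tends to 0, the series converges for all real z; R = ∞.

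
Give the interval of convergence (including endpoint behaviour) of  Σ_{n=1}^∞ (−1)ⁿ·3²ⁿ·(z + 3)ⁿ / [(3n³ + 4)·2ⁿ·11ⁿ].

[-49/9, -5/9]

Apply the ratio test: |a_{n+1}| / |a_n| = [(3n³ + 4)/(3(n+1)³ + 4)] · 9/(2·11), which tends to 9/22 as n → ∞.
Hence the series converges for |z + 3| < 1/(9/22) = 22/9, so the radius of convergence is 22/9.
Check z = -5/9: the terms are on the order of 1/n³, so the series converges absolutely by comparison with the p-series (p = 3 > 1).
Endpoint z = -49/9: the series is dominated by a constant times Σ 1/n³, which converges (p = 3 > 1).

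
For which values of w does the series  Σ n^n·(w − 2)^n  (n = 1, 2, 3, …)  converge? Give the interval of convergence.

{2}

Applying the root test, |a_n|^(1/n) = n → ∞.
Since the n-th root of |a_n| is unbounded, the series converges only at w = 2; R = 0.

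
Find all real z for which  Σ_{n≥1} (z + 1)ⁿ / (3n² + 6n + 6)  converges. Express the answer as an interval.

[-2, 0]

By the ratio test, |a_{n+1}/a_n| = (3n² + 6n + 6)/(3(n+1)² + 6(n+1) + 6) → 1.
Hence R = 1.
When z = 0, the terms are on the order of 1/n², so the series converges absolutely by comparison with the p-series (p = 2 > 1).
Check z = -2: the series is dominated by a constant times Σ 1/n², which converges (p = 2 > 1).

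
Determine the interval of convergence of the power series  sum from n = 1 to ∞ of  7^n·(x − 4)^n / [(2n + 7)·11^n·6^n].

Ratio test: |a_{n+1}/a_n| = [(2n + 7)/(2(n+1) + 7)] · 7/(11·6) → 7/66 as n → ∞.
Convergence for |x − 4| · 7/66 < 1, i.e. |x − 4| < 66/7. So R = 66/7.
Endpoint x = 94/7: the terms behave like c/n; limit comparison with the harmonic series gives divergence.
At x = -38/7: the terms alternate in sign and decrease monotonically to 0 in absolute value (size ~ c/n), so the alternating series test gives convergence.

[-38/7, 94/7)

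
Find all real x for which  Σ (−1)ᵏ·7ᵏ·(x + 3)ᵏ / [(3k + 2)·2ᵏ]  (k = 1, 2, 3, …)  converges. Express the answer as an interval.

Apply the ratio test: |a_{k+1}| / |a_k| = [(3k + 2)/(3(k+1) + 2)] · 7/2, which tends to 7/2 as k → ∞.
Thus R = 1/(7/2) = 2/7.
Endpoint x = -19/7: the terms alternate in sign and decrease monotonically to 0 in absolute value (size ~ c/k), so the alternating series test gives convergence.
Check x = -23/7: the terms are asymptotic to a nonzero constant times 1/k, so the series diverges by limit comparison with Σ 1/k.

(-23/7, -19/7]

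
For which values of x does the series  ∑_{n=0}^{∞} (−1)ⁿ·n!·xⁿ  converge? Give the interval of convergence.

The ratio of consecutive coefficients is (n+1) → ∞.
Since the ratio → ∞, the series diverges for every x ≠ 0, and R = 0.

{0}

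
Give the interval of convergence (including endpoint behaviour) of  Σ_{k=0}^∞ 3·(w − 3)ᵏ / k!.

By the ratio test, |a_{k+1}/a_k| = 3/3 · 1/(k+1) → 0.
The limit is 0, so the series converges for all w; R = ∞.

(−∞, ∞)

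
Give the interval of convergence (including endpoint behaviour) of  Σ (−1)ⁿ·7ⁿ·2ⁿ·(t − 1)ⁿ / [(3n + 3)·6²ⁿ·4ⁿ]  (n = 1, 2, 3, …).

(-65/7, 79/7]

The ratio of consecutive coefficients is [(3n + 3)/(3(n+1) + 3)] · 7·2/(36·4) → 7/72.
The series converges when 7/72 · |t − 1| < 1, giving R = 72/7.
When t = 79/7, the terms alternate in sign and decrease monotonically to 0 in absolute value (size ~ c/n), so the alternating series test gives convergence.
Check t = -65/7: the terms behave like c/n; limit comparison with the harmonic series gives divergence.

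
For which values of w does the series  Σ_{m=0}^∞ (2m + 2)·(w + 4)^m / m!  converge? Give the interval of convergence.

Apply the ratio test: |a_{m+1}| / |a_m| = (2(m+1) + 2)/(2m + 2) · 1/(m+1), which tends to 0 as m → ∞.
The ratio tends to 0 regardless of w, hence R = ∞.

(−∞, ∞)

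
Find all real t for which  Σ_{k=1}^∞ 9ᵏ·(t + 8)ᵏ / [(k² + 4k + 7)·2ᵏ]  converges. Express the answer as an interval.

[-74/9, -70/9]

Apply the ratio test: |a_{k+1}| / |a_k| = [(k² + 4k + 7)/((k+1)² + 4(k+1) + 7)] · 9/2, which tends to 9/2 as k → ∞.
Hence the series converges for |t + 8| < 1/(9/2) = 2/9, so the radius of convergence is 2/9.
Check t = -70/9: absolute convergence follows by limit comparison with Σ 1/k².
Check t = -74/9: the series is dominated by a constant times Σ 1/k², which converges (p = 2 > 1).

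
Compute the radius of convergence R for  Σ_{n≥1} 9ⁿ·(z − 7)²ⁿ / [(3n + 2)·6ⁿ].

R = √6/3

Apply the ratio test: |a_{n+1}| / |a_n| = [(3n + 2)/(3(n+1) + 2)] · 9/6, which tends to 3/2 as n → ∞.
Writing y = (z − 7)², the series in y has radius 2/3, so |z − 7| < √(2/3) and R = √6/3.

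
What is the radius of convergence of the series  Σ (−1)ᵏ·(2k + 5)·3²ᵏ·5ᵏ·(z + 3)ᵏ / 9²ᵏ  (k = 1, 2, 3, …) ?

By the ratio test, |a_{k+1}/a_k| = [(2(k+1) + 5)/(2k + 5)] · 9·5/81 → 5/9.
The series converges when 5/9 · |z + 3| < 1, giving R = 9/5.

R = 9/5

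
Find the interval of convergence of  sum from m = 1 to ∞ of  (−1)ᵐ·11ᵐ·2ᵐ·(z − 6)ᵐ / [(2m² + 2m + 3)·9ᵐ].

[123/22, 141/22]

By the ratio test, |a_{m+1}/a_m| = [(2m² + 2m + 3)/(2(m+1)² + 2(m+1) + 3)] · 11·2/9 → 22/9.
Thus R = 1/(22/9) = 9/22.
At z = 141/22: absolute convergence follows by limit comparison with Σ 1/m².
When z = 123/22, the terms are on the order of 1/m², so the series converges absolutely by comparison with the p-series (p = 2 > 1).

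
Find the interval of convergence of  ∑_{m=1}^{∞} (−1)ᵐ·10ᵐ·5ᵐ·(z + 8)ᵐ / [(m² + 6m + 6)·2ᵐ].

[-201/25, -199/25]

Apply the ratio test: |a_{m+1}| / |a_m| = [(m² + 6m + 6)/((m+1)² + 6(m+1) + 6)] · 10·5/2, which tends to 25 as m → ∞.
Convergence for |z + 8| · 25 < 1, i.e. |z + 8| < 1/25. So R = 1/25.
When z = -199/25, absolute convergence follows by limit comparison with Σ 1/m².
Check z = -201/25: the terms are on the order of 1/m², so the series converges absolutely by comparison with the p-series (p = 2 > 1).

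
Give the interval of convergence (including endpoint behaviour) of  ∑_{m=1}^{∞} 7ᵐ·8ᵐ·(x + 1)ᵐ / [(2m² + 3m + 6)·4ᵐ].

The ratio of consecutive coefficients is [(2m² + 3m + 6)/(2(m+1)² + 3(m+1) + 6)] · 7·8/4 → 14.
Hence the series converges for |x + 1| < 1/(14) = 1/14, so the radius of convergence is 1/14.
Endpoint x = -13/14: the terms are on the order of 1/m², so the series converges absolutely by comparison with the p-series (p = 2 > 1).
Check x = -15/14: the series is dominated by a constant times Σ 1/m², which converges (p = 2 > 1).

[-15/14, -13/14]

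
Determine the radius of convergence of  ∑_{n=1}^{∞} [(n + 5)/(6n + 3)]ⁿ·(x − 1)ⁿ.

R = 6

By the Cauchy root test, |a_n|^(1/n) = (n + 5)/(6n + 3) → 1/6.
The series converges when 1/6 · |x − 1| < 1, giving R = 6.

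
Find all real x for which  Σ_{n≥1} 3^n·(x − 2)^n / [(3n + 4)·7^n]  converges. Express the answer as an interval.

By the ratio test, |a_{n+1}/a_n| = [(3n + 4)/(3(n+1) + 4)] · 3/7 → 3/7.
Convergence for |x − 2| · 3/7 < 1, i.e. |x − 2| < 7/3. So R = 7/3.
At x = 13/3: comparison with the harmonic series Σ 1/n shows the series diverges.
At x = -1/3: the terms alternate in sign and decrease monotonically to 0 in absolute value (size ~ c/n), so the alternating series test gives convergence.

[-1/3, 13/3)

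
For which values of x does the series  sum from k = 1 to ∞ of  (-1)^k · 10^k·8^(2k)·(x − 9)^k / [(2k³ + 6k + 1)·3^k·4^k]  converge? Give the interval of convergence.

Ratio test: |a_{k+1}/a_k| = [(2k³ + 6k + 1)/(2(k+1)³ + 6(k+1) + 1)] · 10·64/(3·4) → 160/3 as k → ∞.
The series converges when 160/3 · |x − 9| < 1, giving R = 3/160.
At x = 1443/160: absolute convergence follows by limit comparison with Σ 1/k³.
At x = 1437/160: the terms are on the order of 1/k³, so the series converges absolutely by comparison with the p-series (p = 3 > 1).

[1437/160, 1443/160]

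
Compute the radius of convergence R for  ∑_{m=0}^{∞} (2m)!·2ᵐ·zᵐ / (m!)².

R = 1/8

By the ratio test, |a_{m+1}/a_m| = (2m+1)·(2m+2)/(m+1)² · 2 → 8.
Convergence for |z| · 8 < 1, i.e. |z| < 1/8. So R = 1/8.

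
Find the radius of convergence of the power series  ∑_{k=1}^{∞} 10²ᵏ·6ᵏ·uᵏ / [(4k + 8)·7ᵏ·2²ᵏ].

R = 7/150

By the ratio test, |a_{k+1}/a_k| = [(4k + 8)/(4(k+1) + 8)] · 100·6/(7·4) → 150/7.
Hence the series converges for |u| < 1/(150/7) = 7/150, so the radius of convergence is 7/150.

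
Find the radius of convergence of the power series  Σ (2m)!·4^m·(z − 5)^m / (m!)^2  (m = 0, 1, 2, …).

R = 1/16

Apply the ratio test: |a_{m+1}| / |a_m| = (2m+1)·(2m+2)/(m+1)² · 4, which tends to 16 as m → ∞.
Convergence for |z − 5| · 16 < 1, i.e. |z − 5| < 1/16. So R = 1/16.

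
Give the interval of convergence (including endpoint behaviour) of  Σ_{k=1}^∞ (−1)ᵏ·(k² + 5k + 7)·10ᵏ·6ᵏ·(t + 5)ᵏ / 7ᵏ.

By the ratio test, |a_{k+1}/a_k| = [((k+1)² + 5(k+1) + 7)/(k² + 5k + 7)] · 10·6/7 → 60/7.
Hence the series converges for |t + 5| < 1/(60/7) = 7/60, so the radius of convergence is 7/60.
At t = -293/60: the terms do not tend to 0, so the series diverges.
Check t = -307/60: the k-th term does not approach 0; divergence by the term test.

(-307/60, -293/60)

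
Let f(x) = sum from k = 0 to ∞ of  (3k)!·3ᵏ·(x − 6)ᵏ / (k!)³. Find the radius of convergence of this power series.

R = 1/81

Apply the ratio test: |a_{k+1}| / |a_k| = (3k+1)·(3k+2)·(3k+3)/(k+1)³ · 3, which tends to 81 as k → ∞.
Thus R = 1/(81) = 1/81.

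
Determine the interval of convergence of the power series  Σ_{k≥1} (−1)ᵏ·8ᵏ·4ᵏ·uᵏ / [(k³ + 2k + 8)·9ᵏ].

Apply the ratio test: |a_{k+1}| / |a_k| = [(k³ + 2k + 8)/((k+1)³ + 2(k+1) + 8)] · 8·4/9, which tends to 32/9 as k → ∞.
The series converges when 32/9 · |u| < 1, giving R = 9/32.
Check u = 9/32: absolute convergence follows by limit comparison with Σ 1/k³.
Check u = -9/32: the series is dominated by a constant times Σ 1/k³, which converges (p = 3 > 1).

[-9/32, 9/32]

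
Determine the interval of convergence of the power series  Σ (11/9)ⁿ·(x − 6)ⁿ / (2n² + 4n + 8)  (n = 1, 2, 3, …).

[57/11, 75/11]

By the ratio test, |a_{n+1}/a_n| = [(2n² + 4n + 8)/(2(n+1)² + 4(n+1) + 8)] · 11/9 → 11/9.
Convergence for |x − 6| · 11/9 < 1, i.e. |x − 6| < 9/11. So R = 9/11.
When x = 75/11, the series is dominated by a constant times Σ 1/n², which converges (p = 2 > 1).
Endpoint x = 57/11: the terms are on the order of 1/n², so the series converges absolutely by comparison with the p-series (p = 2 > 1).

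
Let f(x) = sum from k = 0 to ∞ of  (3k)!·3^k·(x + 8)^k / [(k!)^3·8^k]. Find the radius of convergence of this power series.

R = 8/81

Ratio test: |a_{k+1}/a_k| = (3k+1)·(3k+2)·(3k+3)/(k+1)³ · 3/8 → 81/8 as k → ∞.
Convergence for |x + 8| · 81/8 < 1, i.e. |x + 8| < 8/81. So R = 8/81.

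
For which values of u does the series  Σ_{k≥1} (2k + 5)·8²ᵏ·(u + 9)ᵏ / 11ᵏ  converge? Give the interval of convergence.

Ratio test: |a_{k+1}/a_k| = [(2(k+1) + 5)/(2k + 5)] · 64/11 → 64/11 as k → ∞.
Hence the series converges for |u + 9| < 1/(64/11) = 11/64, so the radius of convergence is 11/64.
Endpoint u = -565/64: the k-th term does not approach 0; divergence by the term test.
Endpoint u = -587/64: the k-th term does not approach 0; divergence by the term test.

(-587/64, -565/64)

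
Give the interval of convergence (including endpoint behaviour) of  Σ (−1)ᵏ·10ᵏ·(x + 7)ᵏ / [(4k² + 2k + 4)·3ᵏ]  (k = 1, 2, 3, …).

[-73/10, -67/10]

By the ratio test, |a_{k+1}/a_k| = [(4k² + 2k + 4)/(4(k+1)² + 2(k+1) + 4)] · 10/3 → 10/3.
Hence the series converges for |x + 7| < 1/(10/3) = 3/10, so the radius of convergence is 3/10.
At x = -67/10: the terms are on the order of 1/k², so the series converges absolutely by comparison with the p-series (p = 2 > 1).
Endpoint x = -73/10: the series is dominated by a constant times Σ 1/k², which converges (p = 2 > 1).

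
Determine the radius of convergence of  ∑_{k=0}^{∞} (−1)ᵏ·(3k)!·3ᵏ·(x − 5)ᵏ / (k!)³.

R = 1/81

Apply the ratio test: |a_{k+1}| / |a_k| = (3k+1)·(3k+2)·(3k+3)/(k+1)³ · 3, which tends to 81 as k → ∞.
Hence the series converges for |x − 5| < 1/(81) = 1/81, so the radius of convergence is 1/81.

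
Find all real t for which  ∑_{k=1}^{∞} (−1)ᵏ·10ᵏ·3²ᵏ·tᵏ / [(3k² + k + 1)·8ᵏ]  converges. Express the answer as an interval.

Apply the ratio test: |a_{k+1}| / |a_k| = [(3k² + k + 1)/(3(k+1)² + (k+1) + 1)] · 10·9/8, which tends to 45/4 as k → ∞.
Convergence for |t| · 45/4 < 1, i.e. |t| < 4/45. So R = 4/45.
Endpoint t = 4/45: the terms are on the order of 1/k², so the series converges absolutely by comparison with the p-series (p = 2 > 1).
Check t = -4/45: the terms are on the order of 1/k², so the series converges absolutely by comparison with the p-series (p = 2 > 1).

[-4/45, 4/45]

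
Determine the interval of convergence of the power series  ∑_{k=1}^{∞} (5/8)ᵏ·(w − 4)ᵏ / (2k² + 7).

[12/5, 28/5]

Ratio test: |a_{k+1}/a_k| = [(2k² + 7)/(2(k+1)² + 7)] · 5/8 → 5/8 as k → ∞.
Thus R = 1/(5/8) = 8/5.
At w = 28/5: the terms are on the order of 1/k², so the series converges absolutely by comparison with the p-series (p = 2 > 1).
At w = 12/5: absolute convergence follows by limit comparison with Σ 1/k².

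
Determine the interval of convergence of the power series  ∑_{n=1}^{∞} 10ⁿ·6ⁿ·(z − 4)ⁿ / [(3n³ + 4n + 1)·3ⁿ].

Apply the ratio test: |a_{n+1}| / |a_n| = [(3n³ + 4n + 1)/(3(n+1)³ + 4(n+1) + 1)] · 10·6/3, which tends to 20 as n → ∞.
Convergence for |z − 4| · 20 < 1, i.e. |z − 4| < 1/20. So R = 1/20.
At z = 81/20: absolute convergence follows by limit comparison with Σ 1/n³.
Check z = 79/20: absolute convergence follows by limit comparison with Σ 1/n³.

[79/20, 81/20]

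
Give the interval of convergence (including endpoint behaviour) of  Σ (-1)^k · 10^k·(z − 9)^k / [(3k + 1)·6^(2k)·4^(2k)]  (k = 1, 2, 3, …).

Apply the ratio test: |a_{k+1}| / |a_k| = [(3k + 1)/(3(k+1) + 1)] · 10/(36·16), which tends to 5/288 as k → ∞.
Thus R = 1/(5/288) = 288/5.
Check z = 333/5: an alternating series whose terms decrease to 0 in absolute value, so it converges by the Leibniz criterion.
Endpoint z = -243/5: the terms are asymptotic to a nonzero constant times 1/k, so the series diverges by limit comparison with Σ 1/k.

(-243/5, 333/5]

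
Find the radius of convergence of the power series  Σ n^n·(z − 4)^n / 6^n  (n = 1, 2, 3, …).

Root test: |a_n|^(1/n) = n/6 → ∞.
The root grows without bound, so R = 0 (convergence only at z = 4).

R = 0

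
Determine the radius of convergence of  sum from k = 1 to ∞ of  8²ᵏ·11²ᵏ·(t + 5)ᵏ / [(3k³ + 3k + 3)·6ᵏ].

R = 3/3872

Apply the ratio test: |a_{k+1}| / |a_k| = [(3k³ + 3k + 3)/(3(k+1)³ + 3(k+1) + 3)] · 64·121/6, which tends to 3872/3 as k → ∞.
Hence the series converges for |t + 5| < 1/(3872/3) = 3/3872, so the radius of convergence is 3/3872.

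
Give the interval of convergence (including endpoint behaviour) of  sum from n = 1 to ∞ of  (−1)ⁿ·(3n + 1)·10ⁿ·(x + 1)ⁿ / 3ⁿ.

Ratio test: |a_{n+1}/a_n| = [(3(n+1) + 1)/(3n + 1)] · 10/3 → 10/3 as n → ∞.
Thus R = 1/(10/3) = 3/10.
Check x = -7/10: the terms do not tend to 0, so the series diverges.
Endpoint x = -13/10: the terms have absolute value of order n, which does not tend to 0, so the series diverges by the divergence test.

(-13/10, -7/10)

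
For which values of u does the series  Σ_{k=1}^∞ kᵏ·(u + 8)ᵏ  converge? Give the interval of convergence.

By the Cauchy root test, |a_k|^(1/k) = k → ∞.
Since the k-th root of |a_k| is unbounded, the series converges only at u = -8; R = 0.

{-8}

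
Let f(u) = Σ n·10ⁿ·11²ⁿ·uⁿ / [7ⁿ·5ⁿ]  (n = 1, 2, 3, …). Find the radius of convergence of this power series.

Apply the ratio test: |a_{n+1}| / |a_n| = [(n+1)/n] · 10·121/(7·5), which tends to 242/7 as n → ∞.
The series converges when 242/7 · |u| < 1, giving R = 7/242.

R = 7/242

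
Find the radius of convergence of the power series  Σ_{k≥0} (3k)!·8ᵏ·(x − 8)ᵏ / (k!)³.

By the ratio test, |a_{k+1}/a_k| = (3k+1)·(3k+2)·(3k+3)/(k+1)³ · 8 → 216.
Convergence for |x − 8| · 216 < 1, i.e. |x − 8| < 1/216. So R = 1/216.

R = 1/216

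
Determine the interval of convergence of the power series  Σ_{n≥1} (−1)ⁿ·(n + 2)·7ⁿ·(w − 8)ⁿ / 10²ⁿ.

(-44/7, 156/7)

Apply the ratio test: |a_{n+1}| / |a_n| = [((n+1) + 2)/(n + 2)] · 7/100, which tends to 7/100 as n → ∞.
Hence the series converges for |w − 8| < 1/(7/100) = 100/7, so the radius of convergence is 100/7.
Endpoint w = 156/7: the terms do not tend to 0, so the series diverges.
At w = -44/7: the n-th term does not approach 0; divergence by the term test.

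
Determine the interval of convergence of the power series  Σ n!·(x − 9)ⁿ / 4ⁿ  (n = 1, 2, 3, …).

{9}

Ratio test: |a_{n+1}/a_n| = (n+1) · 1/4 → ∞ as n → ∞.
The ratio grows without bound, so the series diverges whenever (x − 9) ≠ 0; it converges only at x = 9. R = 0.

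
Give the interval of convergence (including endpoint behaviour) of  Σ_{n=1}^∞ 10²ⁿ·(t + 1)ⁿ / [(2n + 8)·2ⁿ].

[-51/50, -49/50)

Apply the ratio test: |a_{n+1}| / |a_n| = [(2n + 8)/(2(n+1) + 8)] · 100/2, which tends to 50 as n → ∞.
The series converges when 50 · |t + 1| < 1, giving R = 1/50.
When t = -49/50, comparison with the harmonic series Σ 1/n shows the series diverges.
At t = -51/50: the terms alternate in sign and decrease monotonically to 0 in absolute value (size ~ c/n), so the alternating series test gives convergence.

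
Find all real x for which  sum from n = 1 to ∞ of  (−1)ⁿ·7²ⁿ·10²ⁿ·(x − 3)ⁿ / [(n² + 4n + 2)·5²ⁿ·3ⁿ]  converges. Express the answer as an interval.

By the ratio test, |a_{n+1}/a_n| = [(n² + 4n + 2)/((n+1)² + 4(n+1) + 2)] · 49·100/(25·3) → 196/3.
Thus R = 1/(196/3) = 3/196.
At x = 591/196: the series is dominated by a constant times Σ 1/n², which converges (p = 2 > 1).
At x = 585/196: the terms are on the order of 1/n², so the series converges absolutely by comparison with the p-series (p = 2 > 1).

[585/196, 591/196]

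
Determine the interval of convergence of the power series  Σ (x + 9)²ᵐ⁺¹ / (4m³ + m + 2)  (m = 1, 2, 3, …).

By the ratio test, |a_{m+1}/a_m| = (4m³ + m + 2)/(4(m+1)³ + (m+1) + 2) → 1.
Writing y = (x + 9)², the series in y has radius 1, so |x + 9| < √(1) = 1 and R = 1.
Endpoint x = -8: the terms are on the order of 1/m³, so the series converges absolutely by comparison with the p-series (p = 3 > 1).
Endpoint x = -10: the terms are on the order of 1/m³, so the series converges absolutely by comparison with the p-series (p = 3 > 1).

[-10, -8]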